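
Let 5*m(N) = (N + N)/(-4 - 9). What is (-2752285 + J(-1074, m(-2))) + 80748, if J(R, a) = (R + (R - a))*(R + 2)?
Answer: -23972977/65 ≈ -3.6882e+5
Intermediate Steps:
m(N) = -2*N/65 (m(N) = ((N + N)/(-4 - 9))/5 = ((2*N)/(-13))/5 = ((2*N)*(-1/13))/5 = (-2*N/13)/5 = -2*N/65)
J(R, a) = (2 + R)*(-a + 2*R) (J(R, a) = (-a + 2*R)*(2 + R) = (2 + R)*(-a + 2*R))
(-2752285 + J(-1074, m(-2))) + 80748 = (-2752285 + (-(-4)*(-2)/65 + 2*(-1074)² + 4*(-1074) - 1*(-1074)*(-2/65*(-2)))) + 80748 = (-2752285 + (-2*4/65 + 2*1153476 - 4296 - 1*(-1074)*4/65)) + 80748 = (-2752285 + (-8/65 + 2306952 - 4296 + 4296/65)) + 80748 = (-2752285 + 149676928/65) + 80748 = -29221597/65 + 80748 = -23972977/65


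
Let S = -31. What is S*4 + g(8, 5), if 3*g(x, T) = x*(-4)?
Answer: -404/3 ≈ -134.67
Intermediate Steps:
g(x, T) = -4*x/3 (g(x, T) = (x*(-4))/3 = (-4*x)/3 = -4*x/3)
S*4 + g(8, 5) = -31*4 - 4/3*8 = -124 - 32/3 = -404/3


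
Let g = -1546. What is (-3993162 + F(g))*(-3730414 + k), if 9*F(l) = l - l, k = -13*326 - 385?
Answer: 14914607816994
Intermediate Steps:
k = -4623 (k = -4238 - 385 = -4623)
F(l) = 0 (F(l) = (l - l)/9 = (⅑)*0 = 0)
(-3993162 + F(g))*(-3730414 + k) = (-3993162 + 0)*(-3730414 - 4623) = -3993162*(-3735037) = 14914607816994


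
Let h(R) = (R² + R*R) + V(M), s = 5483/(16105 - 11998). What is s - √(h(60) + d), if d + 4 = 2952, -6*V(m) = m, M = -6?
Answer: 5483/4107 - √10149 ≈ -99.407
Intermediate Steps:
V(m) = -m/6
d = 2948 (d = -4 + 2952 = 2948)
s = 5483/4107 ≈ 1.3350
h(R) = 1 + 2*R² (h(R) = (R² + R*R) - ⅙*(-6) = (R² + R²) + 1 = 2*R² + 1 = 1 + 2*R²)
s - √(h(60) + d) = 5483/4107 - √((1 + 2*60²) + 2948) = 5483/4107 - √((1 + 2*3600) + 2948) = 5483/4107 - √((1 + 7200) + 2948) = 5483/4107 - √(7201 + 2948) = 5483/4107 - √10149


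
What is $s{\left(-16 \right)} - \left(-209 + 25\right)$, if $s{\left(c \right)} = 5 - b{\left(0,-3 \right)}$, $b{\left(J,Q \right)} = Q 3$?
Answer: $198$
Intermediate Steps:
$b{\left(J,Q \right)} = 3 Q$
$s{\left(c \right)} = 14$ ($s{\left(c \right)} = 5 - 3 \left(-3\right) = 5 - -9 = 5 + 9 = 14$)
$s{\left(-16 \right)} - \left(-209 + 25\right) = 14 - \left(-209 + 25\right) = 14 - -184 = 14 + 184 = 198$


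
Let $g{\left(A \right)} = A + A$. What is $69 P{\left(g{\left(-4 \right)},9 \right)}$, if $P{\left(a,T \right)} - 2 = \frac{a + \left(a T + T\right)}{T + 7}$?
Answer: $- \frac{2691}{16} \approx -168.19$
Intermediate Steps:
$g{\left(A \right)} = 2 A$
$P{\left(a,T \right)} = 2 + \frac{T + a + T a}{7 + T}$ ($P{\left(a,T \right)} = 2 + \frac{a + \left(a T + T\right)}{T + 7} = 2 + \frac{a + \left(T a + T\right)}{7 + T} = 2 + \frac{a + \left(T + T a\right)}{7 + T} = 2 + \frac{T + a + T a}{7 + T}$)
$69 P{\left(g{\left(-4 \right)},9 \right)} = 69 \frac{14 + 2 \left(-4\right) + 3 \cdot 9 + 9 \cdot 2 \left(-4\right)}{7 + 9} = 69 \frac{14 - 8 + 27 + 9 \left(-8\right)}{16} = 69 \frac{14 - 8 + 27 - 72}{16} = 69 \cdot \frac{1}{16} \left(-39\right) = 69 \left(- \frac{39}{16}\right) = - \frac{2691}{16}$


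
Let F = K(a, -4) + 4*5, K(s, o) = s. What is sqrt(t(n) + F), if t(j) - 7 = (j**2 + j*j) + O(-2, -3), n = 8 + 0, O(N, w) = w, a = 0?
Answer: 2*sqrt(38) ≈ 12.329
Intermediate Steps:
n = 8
t(j) = 4 + 2*j**2 (t(j) = 7 + ((j**2 + j*j) - 3) = 7 + ((j**2 + j**2) - 3) = 7 + (2*j**2 - 3) = 7 + (-3 + 2*j**2) = 4 + 2*j**2)
F = 20 (F = 0 + 4*5 = 0 + 20 = 20)
sqrt(t(n) + F) = sqrt((4 + 2*8**2) + 20) = sqrt((4 + 2*64) + 20) = sqrt((4 + 128) + 20) = sqrt(132 + 20) = sqrt(152) = 2*sqrt(38)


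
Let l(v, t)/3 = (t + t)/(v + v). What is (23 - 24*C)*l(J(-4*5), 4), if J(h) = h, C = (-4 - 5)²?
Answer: 5763/5 ≈ 1152.6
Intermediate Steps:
C = 81 (C = (-9)² = 81)
l(v, t) = 3*t/v (l(v, t) = 3*((t + t)/(v + v)) = 3*((2*t)/((2*v))) = 3*((2*t)*(1/(2*v))) = 3*(t/v) = 3*t/v)
(23 - 24*C)*l(J(-4*5), 4) = (23 - 24*81)*(3*4/(-4*5)) = (23 - 1944)*(3*4/(-20)) = -5763*4*(-1)/20 = -1921*(-⅗) = 5763/5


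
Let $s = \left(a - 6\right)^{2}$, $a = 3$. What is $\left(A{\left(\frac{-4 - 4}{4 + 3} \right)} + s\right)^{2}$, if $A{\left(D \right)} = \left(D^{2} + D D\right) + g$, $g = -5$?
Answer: $\frac{104976}{2401} \approx 43.722$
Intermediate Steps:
$A{\left(D \right)} = -5 + 2 D^{2}$ ($A{\left(D \right)} = \left(D^{2} + D D\right) - 5 = \left(D^{2} + D^{2}\right) - 5 = 2 D^{2} - 5 = -5 + 2 D^{2}$)
$s = 9$ ($s = \left(3 - 6\right)^{2} = \left(-3\right)^{2} = 9$)
$\left(A{\left(\frac{-4 - 4}{4 + 3} \right)} + s\right)^{2} = \left(\left(-5 + 2 \left(\frac{-4 - 4}{4 + 3}\right)^{2}\right) + 9\right)^{2} = \left(\left(-5 + 2 \left(- \frac{8}{7}\right)^{2}\right) + 9\right)^{2} = \left(\left(-5 + 2 \cdot \frac{64}{49}\right) + 9\right)^{2} = \left(\left(-5 + \frac{128}{49}\right) + 9\right)^{2} = \left(- \frac{117}{49} + 9\right)^{2} = \left(\frac{324}{49}\right)^{2} = \frac{104976}{2401}$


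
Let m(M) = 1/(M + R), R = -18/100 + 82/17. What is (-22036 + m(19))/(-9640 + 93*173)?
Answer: -442856642/129605553 ≈ -3.4170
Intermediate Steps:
R = 3947/850 (R = -18*1/100 + 82*(1/17) = -9/50 + 82/17 = 3947/850 ≈ 4.6435)
m(M) = 1/(3947/850 + M) (m(M) = 1/(M + 3947/850) = 1/(3947/850 + M))
(-22036 + m(19))/(-9640 + 93*173) = (-22036 + 850/(3947 + 850*19))/(-9640 + 93*173) = (-22036 + 850/(3947 + 16150))/(-9640 + 16089) = (-22036 + 850/20097)/6449 = (-22036 + 850*(1/20097))*(1/6449) = (-22036 + 850/20097)*(1/6449) = -442856642/20097*1/6449 = -442856642/129605553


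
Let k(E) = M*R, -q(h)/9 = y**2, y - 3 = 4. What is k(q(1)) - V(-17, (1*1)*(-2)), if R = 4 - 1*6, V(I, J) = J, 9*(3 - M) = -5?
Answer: -46/9 ≈ -5.1111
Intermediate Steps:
M = 32/9 (M = 3 - 1/9*(-5) = 3 + 5/9 = 32/9 ≈ 3.5556)
y = 7 (y = 3 + 4 = 7)
R = -2 (R = 4 - 6 = -2)
q(h) = -441 (q(h) = -9*7**2 = -9*49 = -441)
k(E) = -64/9 (k(E) = (32/9)*(-2) = -64/9)
k(q(1)) - V(-17, (1*1)*(-2)) = -64/9 - 1*1*(-2) = -64/9 - (-2) = -64/9 - 1*(-2) = -64/9 + 2 = -46/9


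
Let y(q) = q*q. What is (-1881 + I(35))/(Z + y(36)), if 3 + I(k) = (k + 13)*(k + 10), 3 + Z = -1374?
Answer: -92/27 ≈ -3.4074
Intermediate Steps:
Z = -1377 (Z = -3 - 1374 = -1377)
I(k) = -3 + (10 + k)*(13 + k) (I(k) = -3 + (k + 13)*(k + 10) = -3 + (13 + k)*(10 + k) = -3 + (10 + k)*(13 + k))
y(q) = q²
(-1881 + I(35))/(Z + y(36)) = (-1881 + (127 + 35² + 23*35))/(-1377 + 36²) = (-1881 + (127 + 1225 + 805))/(-1377 + 1296) = (-1881 + 2157)/(-81) = 276*(-1/81) = -92/27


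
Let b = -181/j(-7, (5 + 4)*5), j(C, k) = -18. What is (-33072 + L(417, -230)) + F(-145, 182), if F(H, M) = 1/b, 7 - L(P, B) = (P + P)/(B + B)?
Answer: -1376416333/41630 ≈ -33063.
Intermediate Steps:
L(P, B) = 7 - P/B (L(P, B) = 7 - (P + P)/(B + B) = 7 - 2*P/(2*B) = 7 - 2*P*1/(2*B) = 7 - P/B)
b = 181/18 (b = -181/(-18) = -181*(-1/18) = 181/18 ≈ 10.056)
F(H, M) = 18/181 (F(H, M) = 1/(181/18) = 18/181)
(-33072 + L(417, -230)) + F(-145, 182) = (-33072 + (7 - 1*417/(-230))) + 18/181 = (-33072 + (7 - 1*417*(-1/230))) + 18/181 = (-33072 + (7 + 417/230)) + 18/181 = (-33072 + 2027/230) + 18/181 = -7604533/230 + 18/181 = -1376416333/41630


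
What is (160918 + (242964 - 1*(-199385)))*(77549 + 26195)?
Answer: 62585331648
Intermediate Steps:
(160918 + (242964 - 1*(-199385)))*(77549 + 26195) = (160918 + (242964 + 199385))*103744 = (160918 + 442349)*103744 = 603267*103744 = 62585331648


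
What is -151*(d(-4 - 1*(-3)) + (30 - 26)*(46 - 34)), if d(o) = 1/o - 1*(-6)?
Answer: -8003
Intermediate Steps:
d(o) = 6 + 1/o (d(o) = 1/o + 6 = 6 + 1/o)
-151*(d(-4 - 1*(-3)) + (30 - 26)*(46 - 34)) = -151*((6 + 1/(-4 - 1*(-3))) + (30 - 26)*(46 - 34)) = -151*((6 + 1/(-4 + 3)) + 4*12) = -151*((6 + 1/(-1)) + 48) = -151*((6 - 1) + 48) = -151*(5 + 48) = -151*53 = -8003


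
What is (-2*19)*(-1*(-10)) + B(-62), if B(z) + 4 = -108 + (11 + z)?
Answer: -543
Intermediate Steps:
B(z) = -101 + z (B(z) = -4 + (-108 + (11 + z)) = -4 + (-97 + z) = -101 + z)
(-2*19)*(-1*(-10)) + B(-62) = (-2*19)*(-1*(-10)) + (-101 - 62) = -38*10 - 163 = -380 - 163 = -543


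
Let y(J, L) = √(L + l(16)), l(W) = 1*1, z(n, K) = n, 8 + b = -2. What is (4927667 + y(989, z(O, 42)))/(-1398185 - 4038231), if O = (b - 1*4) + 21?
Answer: -4927667/5436416 - √2/2718208 ≈ -0.90642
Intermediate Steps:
b = -10 (b = -8 - 2 = -10)
O = 7 (O = (-10 - 1*4) + 21 = (-10 - 4) + 21 = -14 + 21 = 7)
l(W) = 1
y(J, L) = √(1 + L) (y(J, L) = √(L + 1) = √(1 + L))
(4927667 + y(989, z(O, 42)))/(-1398185 - 4038231) = (4927667 + √(1 + 7))/(-1398185 - 4038231) = (4927667 + √8)/(-5436416) = (4927667 + 2*√2)*(-1/5436416) = -4927667/5436416 - √2/2718208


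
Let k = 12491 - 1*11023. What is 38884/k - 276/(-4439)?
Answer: 1880557/70831 ≈ 26.550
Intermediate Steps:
k = 1468 (k = 12491 - 11023 = 1468)
38884/k - 276/(-4439) = 38884/1468 - 276/(-4439) = 38884*(1/1468) - 276*(-1/4439) = 9721/367 + 12/193 = 1880557/70831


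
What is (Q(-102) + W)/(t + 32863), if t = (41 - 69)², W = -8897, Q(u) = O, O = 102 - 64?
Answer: -8859/33647 ≈ -0.26329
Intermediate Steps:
O = 38
Q(u) = 38
t = 784 (t = (-28)² = 784)
(Q(-102) + W)/(t + 32863) = (38 - 8897)/(784 + 32863) = -8859/33647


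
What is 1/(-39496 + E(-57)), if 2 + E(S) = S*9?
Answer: -1/40011 ≈ -2.4993e-5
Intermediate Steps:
E(S) = -2 + 9*S (E(S) = -2 + S*9 = -2 + 9*S)
1/(-39496 + E(-57)) = 1/(-39496 + (-2 + 9*(-57))) = 1/(-39496 + (-2 - 513)) = 1/(-39496 - 515) = 1/(-40011) = -1/40011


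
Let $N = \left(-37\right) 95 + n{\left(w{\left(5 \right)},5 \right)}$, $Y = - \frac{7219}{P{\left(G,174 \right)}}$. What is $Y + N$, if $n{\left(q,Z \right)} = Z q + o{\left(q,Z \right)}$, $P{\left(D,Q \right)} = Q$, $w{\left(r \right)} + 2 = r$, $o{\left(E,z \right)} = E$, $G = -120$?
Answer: $- \frac{615697}{174} \approx -3538.5$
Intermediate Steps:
$w{\left(r \right)} = -2 + r$
$n{\left(q,Z \right)} = q + Z q$ ($n{\left(q,Z \right)} = Z q + q = q + Z q$)
$Y = - \frac{7219}{174} \approx -41.489$
$N = -3497$ ($N = \left(-37\right) 95 + \left(-2 + 5\right) \left(1 + 5\right) = -3515 + 3 \cdot 6 = -3515 + 18 = -3497$)
$Y + N = - \frac{7219}{174} - 3497 = - \frac{615697}{174}$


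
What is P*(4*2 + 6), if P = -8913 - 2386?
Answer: -158186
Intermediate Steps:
P = -11299
P*(4*2 + 6) = -11299*(4*2 + 6) = -11299*(8 + 6) = -11299*14 = -158186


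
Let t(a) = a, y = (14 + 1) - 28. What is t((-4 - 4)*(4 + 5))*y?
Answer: 936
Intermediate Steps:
y = -13 (y = 15 - 28 = -13)
t((-4 - 4)*(4 + 5))*y = ((-4 - 4)*(4 + 5))*(-13) = -8*9*(-13) = -72*(-13) = 936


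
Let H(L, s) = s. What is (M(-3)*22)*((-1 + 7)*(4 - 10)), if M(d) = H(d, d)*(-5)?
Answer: -11880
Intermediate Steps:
M(d) = -5*d (M(d) = d*(-5) = -5*d)
(M(-3)*22)*((-1 + 7)*(4 - 10)) = (-5*(-3)*22)*((-1 + 7)*(4 - 10)) = (15*22)*(6*(-6)) = 330*(-36) = -11880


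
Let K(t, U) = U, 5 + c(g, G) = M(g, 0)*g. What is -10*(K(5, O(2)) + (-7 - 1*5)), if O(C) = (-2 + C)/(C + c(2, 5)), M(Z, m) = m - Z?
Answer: 120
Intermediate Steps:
c(g, G) = -5 - g**2 (c(g, G) = -5 + (0 - g)*g = -5 + (-g)*g = -5 - g**2)
O(C) = (-2 + C)/(-9 + C) (O(C) = (-2 + C)/(C + (-5 - 1*2**2)) = (-2 + C)/(C + (-5 - 1*4)) = (-2 + C)/(C + (-5 - 4)) = (-2 + C)/(C - 9) = (-2 + C)/(-9 + C))
-10*(K(5, O(2)) + (-7 - 1*5)) = -10*((-2 + 2)/(-9 + 2) + (-7 - 1*5)) = -10*(0/(-7) + (-7 - 5)) = -10*(-1/7*0 - 12) = -10*(0 - 12) = -10*(-12) = 120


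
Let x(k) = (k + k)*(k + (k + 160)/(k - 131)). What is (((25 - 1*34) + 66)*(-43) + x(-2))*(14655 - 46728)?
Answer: 10400856951/133 ≈ 7.8202e+7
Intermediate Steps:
x(k) = 2*k*(k + (160 + k)/(-131 + k)) (x(k) = (2*k)*(k + (160 + k)/(-131 + k)) = 2*k*(k + (160 + k)/(-131 + k)))
(((25 - 1*34) + 66)*(-43) + x(-2))*(14655 - 46728) = (((25 - 1*34) + 66)*(-43) + 2*(-2)*(160 + (-2)**2 - 130*(-2))/(-131 - 2))*(14655 - 46728) = (((25 - 34) + 66)*(-43) + 2*(-2)*(160 + 4 + 260)/(-133))*(-32073) = ((-9 + 66)*(-43) + 2*(-2)*(-1/133)*424)*(-32073) = (57*(-43) + 1696/133)*(-32073) = (-2451 + 1696/133)*(-32073) = -324287/133*(-32073) = 10400856951/133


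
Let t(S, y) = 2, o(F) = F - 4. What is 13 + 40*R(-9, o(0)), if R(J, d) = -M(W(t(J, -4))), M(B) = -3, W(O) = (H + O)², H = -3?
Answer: 133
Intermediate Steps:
o(F) = -4 + F
W(O) = (-3 + O)²
R(J, d) = 3 (R(J, d) = -1*(-3) = 3)
13 + 40*R(-9, o(0)) = 13 + 40*3 = 13 + 120 = 133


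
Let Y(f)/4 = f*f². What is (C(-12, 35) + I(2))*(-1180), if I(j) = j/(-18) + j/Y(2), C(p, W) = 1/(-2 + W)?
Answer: 8555/396 ≈ 21.604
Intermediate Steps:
Y(f) = 4*f³ (Y(f) = 4*(f*f²) = 4*f³)
I(j) = -7*j/288 (I(j) = j/(-18) + j/((4*2³)) = j*(-1/18) + j/((4*8)) = -j/18 + j/32 = -7*j/288)
(C(-12, 35) + I(2))*(-1180) = (1/(-2 + 35) - 7/288*2)*(-1180) = (1/33 - 7/144)*(-1180) = -29/1584*(-1180) = 8555/396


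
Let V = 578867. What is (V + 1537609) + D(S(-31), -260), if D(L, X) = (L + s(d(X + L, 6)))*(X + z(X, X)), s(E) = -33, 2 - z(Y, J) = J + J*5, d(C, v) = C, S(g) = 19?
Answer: 2098248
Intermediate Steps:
z(Y, J) = 2 - 6*J (z(Y, J) = 2 - (J + J*5) = 2 - (J + 5*J) = 2 - 6*J)
D(L, X) = (-33 + L)*(2 - 5*X) (D(L, X) = (L - 33)*(X + (2 - 6*X)) = (-33 + L)*(2 - 5*X))
(V + 1537609) + D(S(-31), -260) = (578867 + 1537609) + (-66 + 2*19 + 165*(-260) - 5*19*(-260)) = 2116476 + (-66 + 38 - 42900 + 24700) = 2116476 - 18228 = 2098248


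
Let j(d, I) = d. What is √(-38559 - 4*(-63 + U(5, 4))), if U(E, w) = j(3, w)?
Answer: I*√38319 ≈ 195.75*I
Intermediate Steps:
U(E, w) = 3
√(-38559 - 4*(-63 + U(5, 4))) = √(-38559 - 4*(-63 + 3)) = √(-38559 - 4*(-60)) = √(-38559 + 240) = √(-38319) = I*√38319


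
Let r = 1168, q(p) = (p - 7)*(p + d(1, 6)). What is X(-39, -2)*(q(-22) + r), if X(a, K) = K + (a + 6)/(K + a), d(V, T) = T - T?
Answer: -88494/41 ≈ -2158.4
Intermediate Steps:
d(V, T) = 0
q(p) = p*(-7 + p) (q(p) = (p - 7)*(p + 0) = (-7 + p)*p = p*(-7 + p))
X(a, K) = K + (6 + a)/(K + a)
X(-39, -2)*(q(-22) + r) = ((6 - 39 + (-2)**2 - 2*(-39))/(-2 - 39))*(-22*(-7 - 22) + 1168) = ((6 - 39 + 4 + 78)/(-41))*(-22*(-29) + 1168) = (-1/41*49)*(638 + 1168) = -49/41*1806 = -88494/41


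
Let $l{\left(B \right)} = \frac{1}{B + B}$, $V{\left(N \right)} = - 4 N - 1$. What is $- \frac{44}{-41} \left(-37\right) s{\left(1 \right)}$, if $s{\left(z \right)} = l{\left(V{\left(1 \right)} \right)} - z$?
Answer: $\frac{8954}{205} \approx 43.678$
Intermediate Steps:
$V{\left(N \right)} = -1 - 4 N$
$l{\left(B \right)} = \frac{1}{2 B}$
$s{\left(z \right)} = - \frac{1}{10} - z$ ($s{\left(z \right)} = \frac{1}{2 \left(-1 - 4\right)} - z = \frac{1}{2 \left(-5\right)} - z = \frac{1}{2} \left(- \frac{1}{5}\right) - z = - \frac{1}{10} - z$)
$- \frac{44}{-41} \left(-37\right) s{\left(1 \right)} = - \frac{44}{-41} \left(-37\right) \left(- \frac{1}{10} - 1\right) = \left(-44\right) \left(- \frac{1}{41}\right) \left(-37\right) \left(- \frac{1}{10} - 1\right) = \frac{44}{41} \left(-37\right) \left(- \frac{11}{10}\right) = \left(- \frac{1628}{41}\right) \left(- \frac{11}{10}\right) = \frac{8954}{205}$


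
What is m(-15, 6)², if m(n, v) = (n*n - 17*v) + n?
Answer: 11664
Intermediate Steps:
m(n, v) = n + n² - 17*v (m(n, v) = (n² - 17*v) + n = n + n² - 17*v)
m(-15, 6)² = (-15 + (-15)² - 17*6)² = (-15 + 225 - 102)² = 108² = 11664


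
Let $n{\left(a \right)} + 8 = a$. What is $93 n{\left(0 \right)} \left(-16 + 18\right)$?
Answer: $-1488$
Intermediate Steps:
$n{\left(a \right)} = -8 + a$
$93 n{\left(0 \right)} \left(-16 + 18\right) = 93 \left(-8 + 0\right) \left(-16 + 18\right) = 93 \left(-8\right) 2 = \left(-744\right) 2 = -1488$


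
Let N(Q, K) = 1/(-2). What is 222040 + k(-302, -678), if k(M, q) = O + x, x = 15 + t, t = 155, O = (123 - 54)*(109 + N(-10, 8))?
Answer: 459393/2 ≈ 2.2970e+5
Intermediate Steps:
N(Q, K) = -½
O = 14973/2 (O = (123 - 54)*(109 - ½) = 69*(217/2) = 14973/2 ≈ 7486.5)
x = 170 (x = 15 + 155 = 170)
k(M, q) = 15313/2 (k(M, q) = 14973/2 + 170 = 15313/2)
222040 + k(-302, -678) = 222040 + 15313/2 = 459393/2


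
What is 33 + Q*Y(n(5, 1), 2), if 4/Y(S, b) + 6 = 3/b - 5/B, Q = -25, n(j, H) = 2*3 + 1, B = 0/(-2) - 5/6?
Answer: -101/3 ≈ -33.667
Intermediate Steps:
B = -5/6 (B = 0*(-1/2) - 5*1/6 = 0 - 5/6 = -5/6 ≈ -0.83333)
n(j, H) = 7 (n(j, H) = 6 + 1 = 7)
Y(S, b) = 4*b/3 (Y(S, b) = 4/(-6 + (3/b - 5/(-5/6))) = 4/(-6 + (3/b - 5*(-6/5))) = 4/(-6 + (3/b + 6)) = 4/(-6 + (6 + 3/b)) = 4/((3/b)) = 4*(b/3) = 4*b/3)
33 + Q*Y(n(5, 1), 2) = 33 - 100*2/3 = 33 - 25*8/3 = 33 - 200/3 = -101/3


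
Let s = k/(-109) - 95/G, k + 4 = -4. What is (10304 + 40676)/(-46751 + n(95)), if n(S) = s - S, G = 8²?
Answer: -355636480/326807539 ≈ -1.0882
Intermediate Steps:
k = -8 (k = -4 - 4 = -8)
G = 64
s = -9843/6976 (s = -8/(-109) - 95/64 = -8*(-1/109) - 95*1/64 = 8/109 - 95/64 = -9843/6976 ≈ -1.4110)
n(S) = -9843/6976 - S
(10304 + 40676)/(-46751 + n(95)) = (10304 + 40676)/(-46751 + (-9843/6976 - 1*95)) = 50980/(-46751 + (-9843/6976 - 95)) = 50980/(-46751 - 672563/6976) = 50980/(-326807539/6976) = 50980*(-6976/326807539) = -355636480/326807539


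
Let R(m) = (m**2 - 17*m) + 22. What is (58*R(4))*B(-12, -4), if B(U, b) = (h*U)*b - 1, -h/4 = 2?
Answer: 669900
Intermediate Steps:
h = -8 (h = -4*2 = -8)
R(m) = 22 + m**2 - 17*m
B(U, b) = -1 - 8*U*b (B(U, b) = (-8*U)*b - 1 = -8*U*b - 1 = -1 - 8*U*b)
(58*R(4))*B(-12, -4) = (58*(22 + 4**2 - 17*4))*(-1 - 8*(-12)*(-4)) = (58*(22 + 16 - 68))*(-1 - 384) = (58*(-30))*(-385) = -1740*(-385) = 669900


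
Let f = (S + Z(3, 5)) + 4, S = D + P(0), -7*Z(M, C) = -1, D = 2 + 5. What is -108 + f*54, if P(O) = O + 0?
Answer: 3456/7 ≈ 493.71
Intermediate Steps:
D = 7
Z(M, C) = ⅐ (Z(M, C) = -⅐*(-1) = ⅐)
P(O) = O
S = 7 (S = 7 + 0 = 7)
f = 78/7 (f = (7 + ⅐) + 4 = 50/7 + 4 = 78/7 ≈ 11.143)
-108 + f*54 = -108 + (78/7)*54 = -108 + 4212/7 = 3456/7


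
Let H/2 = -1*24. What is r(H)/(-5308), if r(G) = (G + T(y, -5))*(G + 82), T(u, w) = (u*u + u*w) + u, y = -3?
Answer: 459/2654 ≈ 0.17295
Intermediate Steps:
T(u, w) = u + u² + u*w (T(u, w) = (u² + u*w) + u = u + u² + u*w)
H = -48 (H = 2*(-1*24) = 2*(-24) = -48)
r(G) = (21 + G)*(82 + G) (r(G) = (G - 3*(1 - 3 - 5))*(G + 82) = (G - 3*(-7))*(82 + G) = (G + 21)*(82 + G) = (21 + G)*(82 + G))
r(H)/(-5308) = (1722 + (-48)² + 103*(-48))/(-5308) = (1722 + 2304 - 4944)*(-1/5308) = -918*(-1/5308) = 459/2654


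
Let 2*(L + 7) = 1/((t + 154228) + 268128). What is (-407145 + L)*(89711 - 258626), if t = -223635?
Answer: 27333707934986445/397442 ≈ 6.8774e+10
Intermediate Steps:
L = -2782093/397442 (L = -7 + 1/(2*((-223635 + 154228) + 268128)) = -7 + 1/(2*(-69407 + 268128)) = -7 + (1/2)/198721 = -7 + (1/2)*(1/198721) = -7 + 1/397442 = -2782093/397442 ≈ -7.0000)
(-407145 + L)*(89711 - 258626) = (-407145 - 2782093/397442)*(89711 - 258626) = -161819305183/397442*(-168915) = 27333707934986445/397442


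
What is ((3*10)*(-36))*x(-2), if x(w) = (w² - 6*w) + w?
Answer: -15120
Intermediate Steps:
x(w) = w² - 5*w
((3*10)*(-36))*x(-2) = ((3*10)*(-36))*(-2*(-5 - 2)) = (30*(-36))*(-2*(-7)) = -1080*14 = -15120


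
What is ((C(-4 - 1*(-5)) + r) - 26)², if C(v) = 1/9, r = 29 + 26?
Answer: 68644/81 ≈ 847.46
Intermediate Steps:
r = 55
C(v) = ⅑
((C(-4 - 1*(-5)) + r) - 26)² = ((⅑ + 55) - 26)² = (496/9 - 26)² = (262/9)² = 68644/81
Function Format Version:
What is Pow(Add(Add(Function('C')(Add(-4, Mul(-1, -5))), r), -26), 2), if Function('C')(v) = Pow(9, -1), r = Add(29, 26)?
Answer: Rational(68644, 81) ≈ 847.46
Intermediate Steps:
r = 55
Function('C')(v) = Rational(1, 9)
Pow(Add(Add(Function('C')(Add(-4, Mul(-1, -5))), r), -26), 2) = Pow(Add(Add(Rational(1, 9), 55), -26), 2) = Pow(Add(Rational(496, 9), -26), 2) = Pow(Rational(262, 9), 2) = Rational(68644, 81)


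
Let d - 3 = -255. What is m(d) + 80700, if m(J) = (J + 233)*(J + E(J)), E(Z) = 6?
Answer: 85374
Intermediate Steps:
d = -252 (d = 3 - 255 = -252)
m(J) = (6 + J)*(233 + J) (m(J) = (J + 233)*(J + 6) = (233 + J)*(6 + J) = (6 + J)*(233 + J))
m(d) + 80700 = (1398 + (-252)**2 + 239*(-252)) + 80700 = (1398 + 63504 - 60228) + 80700 = 4674 + 80700 = 85374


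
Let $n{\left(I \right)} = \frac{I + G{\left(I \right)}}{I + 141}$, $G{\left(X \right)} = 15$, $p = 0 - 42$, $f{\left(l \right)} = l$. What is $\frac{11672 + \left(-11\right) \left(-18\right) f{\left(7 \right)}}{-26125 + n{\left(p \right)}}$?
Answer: $- \frac{71819}{143689} \approx -0.49982$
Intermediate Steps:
$p = -42$ ($p = 0 - 42 = -42$)
$n{\left(I \right)} = \frac{15 + I}{141 + I}$ ($n{\left(I \right)} = \frac{I + 15}{I + 141} = \frac{15 + I}{141 + I}$)
$\frac{11672 + \left(-11\right) \left(-18\right) f{\left(7 \right)}}{-26125 + n{\left(p \right)}} = \frac{11672 + \left(-11\right) \left(-18\right) 7}{-26125 + \frac{15 - 42}{141 - 42}} = \frac{11672 + 198 \cdot 7}{-26125 + \frac{1}{99} \left(-27\right)} = \frac{11672 + 1386}{-26125 + \frac{1}{99} \left(-27\right)} = \frac{13058}{-26125 - \frac{3}{11}} = \frac{13058}{- \frac{287378}{11}} = 13058 \left(- \frac{11}{287378}\right) = - \frac{71819}{143689}$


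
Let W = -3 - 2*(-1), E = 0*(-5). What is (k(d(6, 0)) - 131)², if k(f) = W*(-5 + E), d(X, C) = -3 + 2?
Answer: 15876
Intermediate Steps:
d(X, C) = -1
E = 0
W = -1 (W = -3 + 2 = -1)
k(f) = 5 (k(f) = -(-5 + 0) = -1*(-5) = 5)
(k(d(6, 0)) - 131)² = (5 - 131)² = (-126)² = 15876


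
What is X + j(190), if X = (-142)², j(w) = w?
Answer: 20354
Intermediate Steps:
X = 20164
X + j(190) = 20164 + 190 = 20354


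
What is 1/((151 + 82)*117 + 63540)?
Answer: 1/90801 ≈ 1.1013e-5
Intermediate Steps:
1/((151 + 82)*117 + 63540) = 1/(233*117 + 63540) = 1/(27261 + 63540) = 1/90801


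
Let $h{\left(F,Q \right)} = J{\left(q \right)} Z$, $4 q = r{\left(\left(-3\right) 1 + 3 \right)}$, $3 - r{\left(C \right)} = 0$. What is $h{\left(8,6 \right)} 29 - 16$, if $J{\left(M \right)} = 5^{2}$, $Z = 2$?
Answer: $1434$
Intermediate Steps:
$r{\left(C \right)} = 3$ ($r{\left(C \right)} = 3 - 0 = 3 + 0 = 3$)
$q = \frac{3}{4}$ ($q = \frac{1}{4} \cdot 3 = \frac{3}{4} \approx 0.75$)
$J{\left(M \right)} = 25$
$h{\left(F,Q \right)} = 50$ ($h{\left(F,Q \right)} = 25 \cdot 2 = 50$)
$h{\left(8,6 \right)} 29 - 16 = 50 \cdot 29 - 16 = 1450 - 16 = 1434$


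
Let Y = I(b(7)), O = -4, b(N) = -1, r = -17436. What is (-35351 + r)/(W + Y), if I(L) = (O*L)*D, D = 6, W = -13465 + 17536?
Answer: -7541/585 ≈ -12.891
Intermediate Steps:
W = 4071
I(L) = -24*L (I(L) = -4*L*6 = -24*L)
Y = 24 (Y = -24*(-1) = 24)
(-35351 + r)/(W + Y) = (-35351 - 17436)/(4071 + 24) = -52787/4095 = -52787*1/4095 = -7541/585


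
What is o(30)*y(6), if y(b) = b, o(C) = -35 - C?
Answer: -390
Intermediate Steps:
o(30)*y(6) = (-35 - 1*30)*6 = (-35 - 30)*6 = -65*6 = -390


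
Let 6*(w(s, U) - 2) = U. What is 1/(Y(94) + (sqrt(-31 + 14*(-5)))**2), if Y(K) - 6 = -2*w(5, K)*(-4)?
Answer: 3/139 ≈ 0.021583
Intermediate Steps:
w(s, U) = 2 + U/6
Y(K) = 22 + 4*K/3 (Y(K) = 6 - 2*(2 + K/6)*(-4) = 6 + (-4 - K/3)*(-4) = 6 + (16 + 4*K/3) = 22 + 4*K/3)
1/(Y(94) + (sqrt(-31 + 14*(-5)))**2) = 1/((22 + (4/3)*94) + (sqrt(-31 + 14*(-5)))**2) = 1/((22 + 376/3) + (sqrt(-31 - 70))**2) = 1/(442/3 + (sqrt(-101))**2) = 1/(442/3 + (I*sqrt(101))**2) = 1/(442/3 - 101) = 1/(139/3) = 3/139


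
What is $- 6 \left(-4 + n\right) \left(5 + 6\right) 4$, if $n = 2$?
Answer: $528$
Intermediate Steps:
$- 6 \left(-4 + n\right) \left(5 + 6\right) 4 = - 6 \left(-4 + 2\right) \left(5 + 6\right) 4 = - 6 \left(\left(-2\right) 11\right) 4 = \left(-6\right) \left(-22\right) 4 = 132 \cdot 4 = 528$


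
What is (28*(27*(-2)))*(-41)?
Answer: 61992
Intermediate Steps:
(28*(27*(-2)))*(-41) = (28*(-54))*(-41) = -1512*(-41) = 61992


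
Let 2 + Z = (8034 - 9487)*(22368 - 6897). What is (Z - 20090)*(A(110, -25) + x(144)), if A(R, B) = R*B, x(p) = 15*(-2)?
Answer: 62548484900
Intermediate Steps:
x(p) = -30
Z = -22479365 (Z = -2 + (8034 - 9487)*(22368 - 6897) = -2 - 1453*15471 = -2 - 22479363 = -22479365)
A(R, B) = B*R
(Z - 20090)*(A(110, -25) + x(144)) = (-22479365 - 20090)*(-25*110 - 30) = -22499455*(-2750 - 30) = -22499455*(-2780) = 62548484900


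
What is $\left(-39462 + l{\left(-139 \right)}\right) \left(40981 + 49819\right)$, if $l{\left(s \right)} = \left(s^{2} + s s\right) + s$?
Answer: $-87077200$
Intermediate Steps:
$l{\left(s \right)} = s + 2 s^{2}$ ($l{\left(s \right)} = \left(s^{2} + s^{2}\right) + s = 2 s^{2} + s = s + 2 s^{2}$)
$\left(-39462 + l{\left(-139 \right)}\right) \left(40981 + 49819\right) = \left(-39462 - 139 \left(1 + 2 \left(-139\right)\right)\right) \left(40981 + 49819\right) = \left(-39462 - 139 \left(1 - 278\right)\right) 90800 = \left(-39462 - -38503\right) 90800 = \left(-39462 + 38503\right) 90800 = \left(-959\right) 90800 = -87077200$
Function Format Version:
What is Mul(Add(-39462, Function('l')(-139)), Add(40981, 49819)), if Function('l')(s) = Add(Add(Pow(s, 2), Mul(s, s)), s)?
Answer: -87077200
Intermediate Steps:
Function('l')(s) = Add(s, Mul(2, Pow(s, 2))) (Function('l')(s) = Add(Add(Pow(s, 2), Pow(s, 2)), s) = Add(Mul(2, Pow(s, 2)), s) = Add(s, Mul(2, Pow(s, 2))))
Mul(Add(-39462, Function('l')(-139)), Add(40981, 49819)) = Mul(Add(-39462, Mul(-139, Add(1, Mul(2, -139)))), Add(40981, 49819)) = Mul(Add(-39462, Mul(-139, Add(1, -278))), 90800) = Mul(Add(-39462, Mul(-139, -277)), 90800) = Mul(Add(-39462, 38503), 90800) = Mul(-959, 90800) = -87077200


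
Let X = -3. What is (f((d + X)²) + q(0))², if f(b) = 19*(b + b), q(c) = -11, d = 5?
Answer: 19881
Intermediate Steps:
f(b) = 38*b (f(b) = 19*(2*b) = 38*b)
(f((d + X)²) + q(0))² = (38*(5 - 3)² - 11)² = (38*2² - 11)² = (38*4 - 11)² = (152 - 11)² = 141² = 19881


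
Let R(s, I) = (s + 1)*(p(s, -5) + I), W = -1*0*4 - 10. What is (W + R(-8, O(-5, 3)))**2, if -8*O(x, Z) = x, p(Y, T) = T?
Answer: 27225/64 ≈ 425.39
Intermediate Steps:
O(x, Z) = -x/8
W = -10 (W = 0*4 - 10 = 0 - 10 = -10)
R(s, I) = (1 + s)*(-5 + I) (R(s, I) = (s + 1)*(-5 + I) = (1 + s)*(-5 + I))
(W + R(-8, O(-5, 3)))**2 = (-10 + (-5 - 1/8*(-5) - 5*(-8) - 1/8*(-5)*(-8)))**2 = (-10 + (-5 + 5/8 + 40 + (5/8)*(-8)))**2 = (-10 + (-5 + 5/8 + 40 - 5))**2 = (-10 + 245/8)**2 = (165/8)**2 = 27225/64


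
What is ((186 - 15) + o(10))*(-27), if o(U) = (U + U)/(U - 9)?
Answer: -5157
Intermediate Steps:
o(U) = 2*U/(-9 + U) (o(U) = (2*U)/(-9 + U) = 2*U/(-9 + U))
((186 - 15) + o(10))*(-27) = ((186 - 15) + 2*10/(-9 + 10))*(-27) = (171 + 2*10/1)*(-27) = (171 + 2*10*1)*(-27) = (171 + 20)*(-27) = 191*(-27) = -5157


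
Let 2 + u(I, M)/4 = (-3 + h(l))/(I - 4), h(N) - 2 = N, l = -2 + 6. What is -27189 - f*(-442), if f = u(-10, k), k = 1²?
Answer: -217727/7 ≈ -31104.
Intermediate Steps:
l = 4
h(N) = 2 + N
k = 1
u(I, M) = -8 + 12/(-4 + I) (u(I, M) = -8 + 4*((-3 + (2 + 4))/(I - 4)) = -8 + 4*((-3 + 6)/(-4 + I)) = -8 + 4*(3/(-4 + I)) = -8 + 12/(-4 + I))
f = -62/7 (f = 4*(11 - 2*(-10))/(-4 - 10) = 4*(11 + 20)/(-14) = 4*(-1/14)*31 = -62/7 ≈ -8.8571)
-27189 - f*(-442) = -27189 - (-62)*(-442)/7 = -27189 - 1*27404/7 = -27189 - 27404/7 = -217727/7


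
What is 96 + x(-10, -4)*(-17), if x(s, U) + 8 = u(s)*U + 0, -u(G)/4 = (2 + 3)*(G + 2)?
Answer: 11112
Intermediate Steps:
u(G) = -40 - 20*G (u(G) = -4*(2 + 3)*(G + 2) = -20*(2 + G) = -4*(10 + 5*G) = -40 - 20*G)
x(s, U) = -8 + U*(-40 - 20*s) (x(s, U) = -8 + ((-40 - 20*s)*U + 0) = -8 + (U*(-40 - 20*s) + 0) = -8 + U*(-40 - 20*s))
96 + x(-10, -4)*(-17) = 96 + (-8 - 20*(-4)*(2 - 10))*(-17) = 96 + (-8 - 20*(-4)*(-8))*(-17) = 96 + (-8 - 640)*(-17) = 96 - 648*(-17) = 96 + 11016 = 11112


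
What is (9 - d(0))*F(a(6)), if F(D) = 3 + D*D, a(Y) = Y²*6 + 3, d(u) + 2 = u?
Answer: 527604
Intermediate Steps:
d(u) = -2 + u
a(Y) = 3 + 6*Y² (a(Y) = 6*Y² + 3 = 3 + 6*Y²)
F(D) = 3 + D²
(9 - d(0))*F(a(6)) = (9 - (-2 + 0))*(3 + (3 + 6*6²)²) = (9 - 1*(-2))*(3 + (3 + 6*36)²) = (9 + 2)*(3 + (3 + 216)²) = 11*(3 + 219²) = 11*(3 + 47961) = 11*47964 = 527604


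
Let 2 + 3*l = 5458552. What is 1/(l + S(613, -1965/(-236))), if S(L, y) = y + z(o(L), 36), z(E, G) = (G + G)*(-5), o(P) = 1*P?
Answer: 708/1287968815 ≈ 5.4970e-7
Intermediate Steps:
o(P) = P
l = 5458550/3 (l = -2/3 + (1/3)*5458552 = -2/3 + 5458552/3 = 5458550/3 ≈ 1.8195e+6)
z(E, G) = -10*G (z(E, G) = (2*G)*(-5) = -10*G)
S(L, y) = -360 + y (S(L, y) = y - 10*36 = y - 360 = -360 + y)
1/(l + S(613, -1965/(-236))) = 1/(5458550/3 + (-360 - 1965/(-236))) = 1/(5458550/3 + (-360 - 1965*(-1/236))) = 1/(5458550/3 + (-360 + 1965/236)) = 1/(5458550/3 - 82995/236) = 1/(1287968815/708) = 708/1287968815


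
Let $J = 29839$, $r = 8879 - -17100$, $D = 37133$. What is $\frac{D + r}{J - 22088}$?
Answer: $\frac{2744}{337} \approx 8.1424$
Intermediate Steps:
$r = 25979$ ($r = 8879 + 17100 = 25979$)
$\frac{D + r}{J - 22088} = \frac{37133 + 25979}{29839 - 22088} = \frac{63112}{7751} = 63112 \cdot \frac{1}{7751} = \frac{2744}{337}$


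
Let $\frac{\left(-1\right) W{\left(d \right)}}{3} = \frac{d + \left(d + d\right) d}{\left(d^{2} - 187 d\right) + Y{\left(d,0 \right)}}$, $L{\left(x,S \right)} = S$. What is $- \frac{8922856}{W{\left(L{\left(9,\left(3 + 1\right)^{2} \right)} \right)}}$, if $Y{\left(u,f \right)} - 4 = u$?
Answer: $- \frac{1514654806}{99} \approx -1.53 \cdot 10^{7}$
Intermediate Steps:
$Y{\left(u,f \right)} = 4 + u$
$W{\left(d \right)} = - \frac{3 \left(d + 2 d^{2}\right)}{4 + d^{2} - 186 d}$ ($W{\left(d \right)} = - 3 \frac{d + \left(d + d\right) d}{\left(d^{2} - 187 d\right) + \left(4 + d\right)} = - 3 \frac{d + 2 d d}{4 + d^{2} - 186 d} = - 3 \frac{d + 2 d^{2}}{4 + d^{2} - 186 d} = - \frac{3 \left(d + 2 d^{2}\right)}{4 + d^{2} - 186 d}$)
$- \frac{8922856}{W{\left(L{\left(9,\left(3 + 1\right)^{2} \right)} \right)}} = - \frac{8922856}{\left(-3\right) \left(3 + 1\right)^{2} \frac{1}{4 + \left(\left(3 + 1\right)^{2}\right)^{2} - 186 \left(3 + 1\right)^{2}} \left(1 + 2 \left(3 + 1\right)^{2}\right)} = - \frac{8922856}{\left(-3\right) 4^{2} \frac{1}{4 + \left(4^{2}\right)^{2} - 186 \cdot 4^{2}} \left(1 + 2 \cdot 4^{2}\right)} = - \frac{8922856}{\left(-3\right) 16 \frac{1}{4 + 16^{2} - 2976} \left(1 + 2 \cdot 16\right)} = - \frac{8922856}{\left(-3\right) 16 \frac{1}{4 + 256 - 2976} \left(1 + 32\right)} = - \frac{8922856}{\left(-3\right) 16 \frac{1}{-2716} \cdot 33} = - \frac{8922856}{\left(-3\right) 16 \left(- \frac{1}{2716}\right) 33} = - \frac{8922856}{\frac{396}{679}} = \left(-8922856\right) \frac{679}{396} = - \frac{1514654806}{99}$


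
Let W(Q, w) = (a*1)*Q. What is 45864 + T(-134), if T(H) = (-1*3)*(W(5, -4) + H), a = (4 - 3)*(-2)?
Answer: 46296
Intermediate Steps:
a = -2 (a = 1*(-2) = -2)
W(Q, w) = -2*Q (W(Q, w) = (-2*1)*Q = -2*Q)
T(H) = 30 - 3*H (T(H) = (-1*3)*(-2*5 + H) = -3*(-10 + H) = 30 - 3*H)
45864 + T(-134) = 45864 + (30 - 3*(-134)) = 45864 + (30 + 402) = 45864 + 432 = 46296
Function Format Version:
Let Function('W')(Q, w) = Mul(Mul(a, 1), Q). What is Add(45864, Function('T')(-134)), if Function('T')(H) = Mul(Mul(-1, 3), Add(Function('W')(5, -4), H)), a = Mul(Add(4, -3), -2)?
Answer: 46296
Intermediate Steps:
a = -2 (a = Mul(1, -2) = -2)
Function('W')(Q, w) = Mul(-2, Q) (Function('W')(Q, w) = Mul(Mul(-2, 1), Q) = Mul(-2, Q))
Function('T')(H) = Add(30, Mul(-3, H)) (Function('T')(H) = Mul(Mul(-1, 3), Add(Mul(-2, 5), H)) = Mul(-3, Add(-10, H)) = Add(30, Mul(-3, H)))
Add(45864, Function('T')(-134)) = Add(45864, Add(30, Mul(-3, -134))) = Add(45864, Add(30, 402)) = Add(45864, 432) = 46296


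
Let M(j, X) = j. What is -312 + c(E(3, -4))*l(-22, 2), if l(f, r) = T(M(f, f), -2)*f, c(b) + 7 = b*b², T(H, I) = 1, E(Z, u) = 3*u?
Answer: 37858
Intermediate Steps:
c(b) = -7 + b³ (c(b) = -7 + b*b² = -7 + b³)
l(f, r) = f (l(f, r) = 1*f = f)
-312 + c(E(3, -4))*l(-22, 2) = -312 + (-7 + (3*(-4))³)*(-22) = -312 + (-7 + (-12)³)*(-22) = -312 + (-7 - 1728)*(-22) = -312 - 1735*(-22) = -312 + 38170 = 37858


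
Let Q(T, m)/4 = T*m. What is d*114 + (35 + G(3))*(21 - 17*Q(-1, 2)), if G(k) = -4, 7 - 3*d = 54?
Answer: 3081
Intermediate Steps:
d = -47/3 (d = 7/3 - 1/3*54 = 7/3 - 18 = -47/3 ≈ -15.667)
Q(T, m) = 4*T*m (Q(T, m) = 4*(T*m) = 4*T*m)
d*114 + (35 + G(3))*(21 - 17*Q(-1, 2)) = -47/3*114 + (35 - 4)*(21 - 68*(-1)*2) = -1786 + 31*(21 - 17*(-8)) = -1786 + 31*(21 + 136) = -1786 + 31*157 = -1786 + 4867 = 3081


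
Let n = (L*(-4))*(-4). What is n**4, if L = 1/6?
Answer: 4096/81 ≈ 50.568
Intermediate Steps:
L = 1/6 ≈ 0.16667
n = 8/3 (n = ((1/6)*(-4))*(-4) = -2/3*(-4) = 8/3 ≈ 2.6667)
n**4 = (8/3)**4 = 4096/81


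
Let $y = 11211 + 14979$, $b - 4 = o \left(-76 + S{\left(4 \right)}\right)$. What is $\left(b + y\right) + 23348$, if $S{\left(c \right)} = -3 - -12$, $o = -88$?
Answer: $55438$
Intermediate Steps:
$S{\left(c \right)} = 9$ ($S{\left(c \right)} = -3 + 12 = 9$)
$b = 5900$ ($b = 4 - 88 \left(-76 + 9\right) = 4 - -5896 = 4 + 5896 = 5900$)
$y = 26190$
$\left(b + y\right) + 23348 = \left(5900 + 26190\right) + 23348 = 32090 + 23348 = 55438$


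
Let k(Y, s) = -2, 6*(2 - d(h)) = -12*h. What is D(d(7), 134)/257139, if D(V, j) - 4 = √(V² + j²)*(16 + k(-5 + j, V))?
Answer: 4/257139 + 28*√4553/257139 ≈ 0.0073630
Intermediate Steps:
d(h) = 2 + 2*h (d(h) = 2 - (-2)*h = 2 + 2*h)
D(V, j) = 4 + 14*√(V² + j²) (D(V, j) = 4 + √(V² + j²)*(16 - 2) = 4 + √(V² + j²)*14 = 4 + 14*√(V² + j²))
D(d(7), 134)/257139 = (4 + 14*√((2 + 2*7)² + 134²))/257139 = (4 + 14*√((2 + 14)² + 17956))*(1/257139) = (4 + 14*√(16² + 17956))*(1/257139) = (4 + 14*√(256 + 17956))*(1/257139) = (4 + 14*√18212)*(1/257139) = (4 + 14*(2*√4553))*(1/257139) = (4 + 28*√4553)*(1/257139) = 4/257139 + 28*√4553/257139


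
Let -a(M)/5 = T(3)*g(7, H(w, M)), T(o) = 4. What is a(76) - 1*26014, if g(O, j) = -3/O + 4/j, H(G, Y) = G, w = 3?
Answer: -546674/21 ≈ -26032.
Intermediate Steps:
a(M) = -380/21 (a(M) = -20*(-3/7 + 4/3) = -20*19/21 = -5*76/21 = -380/21)
a(76) - 1*26014 = -380/21 - 1*26014 = -380/21 - 26014 = -546674/21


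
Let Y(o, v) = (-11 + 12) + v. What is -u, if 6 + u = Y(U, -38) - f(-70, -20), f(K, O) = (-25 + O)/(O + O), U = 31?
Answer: 353/8 ≈ 44.125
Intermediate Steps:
f(K, O) = (-25 + O)/(2*O) (f(K, O) = (-25 + O)/((2*O)) = (-25 + O)*(1/(2*O)) = (-25 + O)/(2*O))
Y(o, v) = 1 + v
u = -353/8 (u = -6 + ((1 - 38) - (-25 - 20)/(2*(-20))) = -6 + (-37 - (-1)*(-45)/(2*20)) = -6 + (-37 - 1*9/8) = -6 + (-37 - 9/8) = -6 - 305/8 = -353/8 ≈ -44.125)
-u = -1*(-353/8) = 353/8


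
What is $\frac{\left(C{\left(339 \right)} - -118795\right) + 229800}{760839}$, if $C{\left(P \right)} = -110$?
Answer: $\frac{348485}{760839} \approx 0.45803$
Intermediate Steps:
$\frac{\left(C{\left(339 \right)} - -118795\right) + 229800}{760839} = \frac{\left(-110 - -118795\right) + 229800}{760839} = \left(\left(-110 + 118795\right) + 229800\right) \frac{1}{760839} = \left(118685 + 229800\right) \frac{1}{760839} = 348485 \cdot \frac{1}{760839} = \frac{348485}{760839}$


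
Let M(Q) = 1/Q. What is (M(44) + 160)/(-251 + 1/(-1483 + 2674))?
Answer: -8385831/13153360 ≈ -0.63754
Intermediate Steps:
(M(44) + 160)/(-251 + 1/(-1483 + 2674)) = (1/44 + 160)/(-251 + 1/(-1483 + 2674)) = (1/44 + 160)/(-251 + 1/1191) = 7041/(44*(-251 + 1/1191)) = 7041/(44*(-298940/1191)) = (7041/44)*(-1191/298940) = -8385831/13153360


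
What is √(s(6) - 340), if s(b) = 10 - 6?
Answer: 4*I*√21 ≈ 18.33*I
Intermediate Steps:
s(b) = 4
√(s(6) - 340) = √(4 - 340) = √(-336) = 4*I*√21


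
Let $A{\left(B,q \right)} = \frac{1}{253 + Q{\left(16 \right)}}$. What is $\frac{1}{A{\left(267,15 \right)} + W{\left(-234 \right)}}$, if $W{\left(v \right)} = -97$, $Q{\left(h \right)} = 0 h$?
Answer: $- \frac{253}{24540} \approx -0.01031$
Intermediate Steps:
$Q{\left(h \right)} = 0$
$A{\left(B,q \right)} = \frac{1}{253}$ ($A{\left(B,q \right)} = \frac{1}{253 + 0} = \frac{1}{253}$)
$\frac{1}{A{\left(267,15 \right)} + W{\left(-234 \right)}} = \frac{1}{\frac{1}{253} - 97} = \frac{1}{- \frac{24540}{253}} = - \frac{253}{24540}$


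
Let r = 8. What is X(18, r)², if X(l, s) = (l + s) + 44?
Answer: 4900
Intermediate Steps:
X(l, s) = 44 + l + s
X(18, r)² = (44 + 18 + 8)² = 70² = 4900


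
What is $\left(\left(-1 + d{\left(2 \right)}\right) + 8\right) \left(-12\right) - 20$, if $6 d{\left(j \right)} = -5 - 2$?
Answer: $-90$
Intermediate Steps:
$d{\left(j \right)} = - \frac{7}{6}$ ($d{\left(j \right)} = \frac{-5 - 2}{6} = \frac{1}{6} \left(-7\right) = - \frac{7}{6}$)
$\left(\left(-1 + d{\left(2 \right)}\right) + 8\right) \left(-12\right) - 20 = \left(\left(-1 - \frac{7}{6}\right) + 8\right) \left(-12\right) - 20 = \left(- \frac{13}{6} + 8\right) \left(-12\right) - 20 = \frac{35}{6} \left(-12\right) - 20 = -70 - 20 = -90$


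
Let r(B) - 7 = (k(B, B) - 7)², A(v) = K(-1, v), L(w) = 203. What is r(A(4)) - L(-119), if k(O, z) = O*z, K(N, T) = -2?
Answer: -187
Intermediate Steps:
A(v) = -2
r(B) = 7 + (-7 + B²)² (r(B) = 7 + (B*B - 7)² = 7 + (B² - 7)² = 7 + (-7 + B²)²)
r(A(4)) - L(-119) = (7 + (-7 + (-2)²)²) - 1*203 = (7 + (-7 + 4)²) - 203 = (7 + (-3)²) - 203 = (7 + 9) - 203 = 16 - 203 = -187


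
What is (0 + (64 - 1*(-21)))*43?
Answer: 3655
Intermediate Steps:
(0 + (64 - 1*(-21)))*43 = (0 + (64 + 21))*43 = (0 + 85)*43 = 85*43 = 3655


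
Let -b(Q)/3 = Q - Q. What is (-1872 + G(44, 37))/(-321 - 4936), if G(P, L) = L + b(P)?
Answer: 1835/5257 ≈ 0.34906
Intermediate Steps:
b(Q) = 0 (b(Q) = -3*(Q - Q) = -3*0 = 0)
G(P, L) = L (G(P, L) = L + 0 = L)
(-1872 + G(44, 37))/(-321 - 4936) = (-1872 + 37)/(-321 - 4936) = -1835/(-5257) = -1835*(-1/5257) = 1835/5257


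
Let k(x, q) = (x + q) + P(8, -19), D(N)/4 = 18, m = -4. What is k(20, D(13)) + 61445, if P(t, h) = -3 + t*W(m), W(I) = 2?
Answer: 61550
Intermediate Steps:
D(N) = 72 (D(N) = 4*18 = 72)
P(t, h) = -3 + 2*t (P(t, h) = -3 + t*2 = -3 + 2*t)
k(x, q) = 13 + q + x (k(x, q) = (x + q) + (-3 + 2*8) = (q + x) + (-3 + 16) = (q + x) + 13 = 13 + q + x)
k(20, D(13)) + 61445 = (13 + 72 + 20) + 61445 = 105 + 61445 = 61550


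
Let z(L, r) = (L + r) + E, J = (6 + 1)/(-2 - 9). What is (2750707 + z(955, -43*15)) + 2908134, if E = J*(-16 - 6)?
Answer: 5659165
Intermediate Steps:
J = -7/11 (J = 7/(-11) = 7*(-1/11) = -7/11 ≈ -0.63636)
E = 14 (E = -7*(-16 - 6)/11 = -7/11*(-22) = 14)
z(L, r) = 14 + L + r (z(L, r) = (L + r) + 14 = 14 + L + r)
(2750707 + z(955, -43*15)) + 2908134 = (2750707 + (14 + 955 - 43*15)) + 2908134 = (2750707 + (14 + 955 - 645)) + 2908134 = (2750707 + 324) + 2908134 = 2751031 + 2908134 = 5659165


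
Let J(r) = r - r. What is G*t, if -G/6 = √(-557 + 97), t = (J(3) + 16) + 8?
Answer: -288*I*√115 ≈ -3088.5*I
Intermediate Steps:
J(r) = 0
t = 24 (t = (0 + 16) + 8 = 16 + 8 = 24)
G = -12*I*√115 (G = -6*√(-557 + 97) = -12*I*√115 ≈ -128.69*I)
G*t = -12*I*√115*24 = -288*I*√115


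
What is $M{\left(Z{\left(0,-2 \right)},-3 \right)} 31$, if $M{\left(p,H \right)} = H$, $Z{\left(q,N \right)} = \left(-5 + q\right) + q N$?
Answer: $-93$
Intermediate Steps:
$Z{\left(q,N \right)} = -5 + q + N q$ ($Z{\left(q,N \right)} = \left(-5 + q\right) + N q = -5 + q + N q$)
$M{\left(Z{\left(0,-2 \right)},-3 \right)} 31 = \left(-3\right) 31 = -93$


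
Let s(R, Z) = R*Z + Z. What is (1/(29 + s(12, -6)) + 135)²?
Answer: 43744996/2401 ≈ 18220.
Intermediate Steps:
s(R, Z) = Z + R*Z
(1/(29 + s(12, -6)) + 135)² = (1/(29 - 6*(1 + 12)) + 135)² = (1/(29 - 6*13) + 135)² = (1/(29 - 78) + 135)² = (1/(-49) + 135)² = (-1/49 + 135)² = (6614/49)² = 43744996/2401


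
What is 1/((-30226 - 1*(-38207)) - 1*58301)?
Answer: -1/50320 ≈ -1.9873e-5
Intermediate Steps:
1/((-30226 - 1*(-38207)) - 1*58301) = 1/((-30226 + 38207) - 58301) = 1/(7981 - 58301) = 1/(-50320) = -1/50320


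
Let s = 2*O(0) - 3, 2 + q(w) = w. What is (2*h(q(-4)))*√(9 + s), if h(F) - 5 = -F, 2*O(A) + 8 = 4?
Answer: 22*√2 ≈ 31.113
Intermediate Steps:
O(A) = -2 (O(A) = -4 + (½)*4 = -4 + 2 = -2)
q(w) = -2 + w
h(F) = 5 - F
s = -7 (s = 2*(-2) - 3 = -4 - 3 = -7)
(2*h(q(-4)))*√(9 + s) = (2*(5 - (-2 - 4)))*√(9 - 7) = (2*(5 - 1*(-6)))*√2 = (2*(5 + 6))*√2 = (2*11)*√2 = 22*√2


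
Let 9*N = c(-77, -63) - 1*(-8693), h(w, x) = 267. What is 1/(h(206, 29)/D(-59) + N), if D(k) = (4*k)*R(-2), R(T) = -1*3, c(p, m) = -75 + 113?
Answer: 2124/2061317 ≈ 0.0010304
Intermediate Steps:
c(p, m) = 38
R(T) = -3
D(k) = -12*k (D(k) = (4*k)*(-3) = -12*k)
N = 8731/9 (N = (38 - 1*(-8693))/9 = (38 + 8693)/9 = (1/9)*8731 = 8731/9 ≈ 970.11)
1/(h(206, 29)/D(-59) + N) = 1/(267/((-12*(-59))) + 8731/9) = 1/(267/708 + 8731/9) = 1/(267*(1/708) + 8731/9) = 1/(89/236 + 8731/9) = 1/(2061317/2124) = 2124/2061317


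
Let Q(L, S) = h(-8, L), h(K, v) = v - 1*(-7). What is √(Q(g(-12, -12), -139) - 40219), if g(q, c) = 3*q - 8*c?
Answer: 2*I*√10038 ≈ 200.38*I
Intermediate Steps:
h(K, v) = 7 + v (h(K, v) = v + 7 = 7 + v)
g(q, c) = -8*c + 3*q
Q(L, S) = 7 + L
√(Q(g(-12, -12), -139) - 40219) = √((7 + (-8*(-12) + 3*(-12))) - 40219) = √((7 + (96 - 36)) - 40219) = √((7 + 60) - 40219) = √(67 - 40219) = √(-40152) = 2*I*√10038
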